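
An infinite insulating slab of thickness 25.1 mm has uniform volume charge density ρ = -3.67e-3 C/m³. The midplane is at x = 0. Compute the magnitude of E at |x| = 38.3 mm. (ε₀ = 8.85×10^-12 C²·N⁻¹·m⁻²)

E ≈ 5.20e6 N/C

The point |x| = 38.3 mm lies outside the slab (half-thickness 0.01255 m). A symmetric pillbox spanning the full slab encloses Q_enc = ρ·d·A.
Flux = 2EA ⇒ E = |ρ|d/(2ε₀), independent of distance outside.
E = (3.67×10^-3)(0.0251)/(2·8.85×10^-12) = 5.20×10^6 N/C.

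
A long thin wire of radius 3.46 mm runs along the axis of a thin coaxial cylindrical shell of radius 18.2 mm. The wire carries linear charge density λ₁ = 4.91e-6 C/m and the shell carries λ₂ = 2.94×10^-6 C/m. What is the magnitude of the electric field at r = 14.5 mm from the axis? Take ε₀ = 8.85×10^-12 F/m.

|E| ≈ 6.09e6 V/m

Choose a coaxial cylinder of radius r = 14.5 mm (arbitrary length L) as the Gaussian surface (between the conductors, 3.46 mm < r < 18.2 mm).
The shell at 18.2 mm lies outside the Gaussian surface, so λ_enc = λ₁ = 4.91e-6 C/m.
Since E is radial and uniform over the curved surface, Φ = E·2πrL = Q_enc/ε₀ = λ_enc L/ε₀.
E = |λ_enc|/(2πε₀r) = (4.91×10^-6)/(2π·8.85×10^-12·0.0145) = 6.09×10^6 N/C.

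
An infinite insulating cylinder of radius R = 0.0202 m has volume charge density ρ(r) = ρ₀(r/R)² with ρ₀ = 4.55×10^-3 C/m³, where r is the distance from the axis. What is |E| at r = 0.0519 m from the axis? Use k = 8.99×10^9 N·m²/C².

1.01×10^6 N/C

By cylindrical symmetry E is radial; use a coaxial Gaussian cylinder of radius 0.0519 m and length L (r > R, full charge per length enclosed).
λ_enc = 2π ∫₀^R ρ₀(r'/R)^2 r' dr' = 2πρ₀R²/4 = 2.916×10^-6 C/m.
Since E is radial and uniform over the curved surface, Φ = E·2πrL = Q_enc/ε₀ = λ_enc L/ε₀.
E = 2k|λ_enc|/r = 2(8.99×10^9)(2.916×10^-6)/(0.0519) = 1.01e6 N/C.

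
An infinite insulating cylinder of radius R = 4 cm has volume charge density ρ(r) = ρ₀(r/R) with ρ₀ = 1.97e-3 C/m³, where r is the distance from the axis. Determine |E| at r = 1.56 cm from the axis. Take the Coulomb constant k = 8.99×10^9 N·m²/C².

Coaxial Gaussian cylinder, radius r = 1.56 cm, length L (r < R).
λ_enc = ∫₀^r ρ(r')·2πr' dr' = (2πρ₀/R)·r^3/3 = 3.916×10^-7 C/m.
By Gauss's law (flux through the curved wall only), E·2πrL = λ_enc L/ε₀.
E = 2k|λ_enc|/r = 2(8.99×10^9)(3.916×10^-7)/(0.0156) = 4.51×10^5 N/C.

|E| = 4.51e5 N/C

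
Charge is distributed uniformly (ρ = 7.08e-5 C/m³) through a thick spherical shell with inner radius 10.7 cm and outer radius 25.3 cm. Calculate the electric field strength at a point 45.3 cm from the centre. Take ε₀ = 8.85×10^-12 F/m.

E ≈ 1.95×10^5 V/m

Symmetry ⇒ E = E(r) r̂. Gaussian sphere of radius r = 45.3 cm (r > 25.3 cm, enclosing the whole shell).
Q_enc = ρ·(4π/3)(b³ − a³) = (7.08e-5)·(4π/3)·((0.253)³ − (0.107)³) = 4.439×10^-6 C.
Since E is radial and uniform over the Gaussian sphere, Φ = E·4πr² = Q_enc/ε₀.
E = |Q_enc|/(4πε₀r²) = (4.439×10^-6)/(4π·8.85×10^-12·(0.453)²) = 1.95×10^5 N/C.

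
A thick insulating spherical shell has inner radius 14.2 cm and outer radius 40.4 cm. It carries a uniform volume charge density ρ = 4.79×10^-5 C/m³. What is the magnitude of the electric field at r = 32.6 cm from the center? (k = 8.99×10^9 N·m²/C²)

|E| ≈ 5.39×10^5 N/C

Use a concentric Gaussian sphere at r = 32.6 cm (within the shell material, 14.2 cm < r < 40.4 cm).
Enclosed charge is the volume from a to r: Q_enc = (4π/3)ρ(r³ − a³) = 6.377×10^-6 C.
Gauss's law: E·4πr² = Q_enc/ε₀.
E = k|Q_enc|/r² = (8.99×10^9)(6.377e-6)/(0.326)² = 5.39e5 N/C.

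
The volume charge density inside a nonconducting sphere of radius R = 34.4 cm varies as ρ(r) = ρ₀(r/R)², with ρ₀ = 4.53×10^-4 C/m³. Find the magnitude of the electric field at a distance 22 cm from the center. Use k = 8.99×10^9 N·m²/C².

Symmetry ⇒ E = E(r) r̂. Gaussian sphere of radius r = 22 cm (r < R).
Q_enc = ∫₀^r ρ(r')·4πr'² dr' = (4πρ₀/R²) ∫₀^r r'^4 dr' = 4πρ₀ r^5/(5·R²) = 4.958e-6 C.
By Gauss's law, ∮E·dA = E·4πr² = Q_enc/ε₀.
E = k|Q_enc|/r² = (8.99×10^9)(4.958e-6)/(0.22)² = 9.21e5 N/C.

E = 9.21×10^5 V/m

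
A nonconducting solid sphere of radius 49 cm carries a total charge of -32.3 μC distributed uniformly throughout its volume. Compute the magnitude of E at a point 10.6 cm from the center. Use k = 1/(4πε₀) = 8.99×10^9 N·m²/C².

By spherical symmetry E is radial; choose a Gaussian sphere of radius r = 10.6 cm (r < R).
Only the charge within r is enclosed: Q_enc = Q·(r/R)³ = (-32.3 μC)·(10.6 cm/49 cm)³ = -3.27×10^-7 C.
Applying ∮E·dA = Q_enc/ε₀ with Φ = E(4πr²):
E = k|Q_enc|/r² = (8.99×10^9)(3.27×10^-7)/(0.106)² = 2.62×10^5 N/C.

|E| = 2.62e5 V/m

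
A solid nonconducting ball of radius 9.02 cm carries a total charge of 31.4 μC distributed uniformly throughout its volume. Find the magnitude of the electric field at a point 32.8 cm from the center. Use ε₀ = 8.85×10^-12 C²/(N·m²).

Take a concentric spherical Gaussian surface of radius r = 32.8 cm (r > R, so the entire charge is enclosed).
Q_enc = 31.4 μC = 3.14×10^-5 C.
Applying ∮E·dA = Q_enc/ε₀ with Φ = E(4πr²):
E = |Q_enc|/(4πε₀r²) = (3.14×10^-5)/(4π·8.85×10^-12·(0.328)²) = 2.62×10^6 N/C.

2.62×10^6 V/m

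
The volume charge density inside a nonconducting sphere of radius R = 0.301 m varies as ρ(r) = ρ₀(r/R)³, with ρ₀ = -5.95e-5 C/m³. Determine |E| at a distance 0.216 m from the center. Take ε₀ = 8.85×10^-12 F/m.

Symmetry ⇒ E = E(r) r̂. Gaussian sphere of radius r = 0.216 m (r < R).
Integrate the density: Q_enc = 4π ∫₀^r ρ₀(r'/R)^3 r'² dr' = 4πρ₀ r^6/(6·R³) = -4.641×10^-7 C.
By Gauss's law, ∮E·dA = E·4πr² = Q_enc/ε₀.
E = |Q_enc|/(4πε₀r²) = (4.641×10^-7)/(4π·8.85×10^-12·(0.216)²) = 8.94e4 N/C.

8.94e4 N/C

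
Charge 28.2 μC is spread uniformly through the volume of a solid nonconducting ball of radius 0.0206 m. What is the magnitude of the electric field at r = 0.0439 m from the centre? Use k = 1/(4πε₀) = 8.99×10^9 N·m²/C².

1.32×10^8 V/m

Use a concentric Gaussian sphere at r = 0.0439 m (r > R, so the entire charge is enclosed).
Q_enc = 28.2 μC = 2.82e-5 C.
Since E is radial and uniform over the Gaussian sphere, Φ = E·4πr² = Q_enc/ε₀.
E = k|Q_enc|/r² = (8.99×10^9)(2.82×10^-5)/(0.0439)² = 1.32×10^8 N/C.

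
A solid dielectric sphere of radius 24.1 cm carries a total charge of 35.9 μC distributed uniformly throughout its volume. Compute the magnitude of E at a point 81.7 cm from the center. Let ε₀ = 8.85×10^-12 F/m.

E = 4.84×10^5 V/m

Use a concentric Gaussian sphere at r = 81.7 cm (r > R, so the entire charge is enclosed).
Q_enc = 35.9 μC = 3.59×10^-5 C.
Applying ∮E·dA = Q_enc/ε₀ with Φ = E(4πr²):
E = |Q_enc|/(4πε₀r²) = (3.59e-5)/(4π·8.85×10^-12·(0.817)²) = 4.84×10^5 N/C.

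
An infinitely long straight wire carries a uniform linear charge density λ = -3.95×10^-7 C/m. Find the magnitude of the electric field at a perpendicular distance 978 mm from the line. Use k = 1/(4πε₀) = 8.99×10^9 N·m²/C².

|E| ≈ 7.26×10^3 N/C

Choose a coaxial cylinder of radius r = 978 mm (arbitrary length L) as the Gaussian surface.
Q_enc = λL, so λ_enc = -3.95e-7 C/m.
Applying ∮E·dA = Q_enc/ε₀ with the end caps contributing no flux:
E = 2k|λ_enc|/r = 2(8.99×10^9)(3.95×10^-7)/(0.978) = 7.26×10^3 N/C.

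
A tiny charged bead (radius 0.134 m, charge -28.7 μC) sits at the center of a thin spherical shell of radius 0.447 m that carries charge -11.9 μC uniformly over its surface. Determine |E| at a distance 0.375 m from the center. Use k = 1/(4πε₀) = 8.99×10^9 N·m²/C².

E = 1.83e6 V/m

By spherical symmetry E is radial; choose a Gaussian sphere of radius r = 0.375 m (between the bodies, 0.134 m < r < 0.447 m).
The shell at 0.447 m lies outside the Gaussian surface, so Q_enc = -28.7 μC = -2.87×10^-5 C.
By Gauss's law, ∮E·dA = E·4πr² = Q_enc/ε₀.
E = k|Q_enc|/r² = (8.99×10^9)(2.87×10^-5)/(0.375)² = 1.83×10^6 N/C.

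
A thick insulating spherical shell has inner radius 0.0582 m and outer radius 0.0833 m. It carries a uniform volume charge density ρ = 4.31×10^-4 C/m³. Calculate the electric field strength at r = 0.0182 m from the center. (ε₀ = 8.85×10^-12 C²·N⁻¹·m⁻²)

E = 0 (no enclosed charge)

Take a concentric spherical Gaussian surface of radius r = 0.0182 m (r < 0.0582 m, inside the empty cavity).
Q_enc = 0 (all charge lies at larger r); Gauss's law gives E = 0.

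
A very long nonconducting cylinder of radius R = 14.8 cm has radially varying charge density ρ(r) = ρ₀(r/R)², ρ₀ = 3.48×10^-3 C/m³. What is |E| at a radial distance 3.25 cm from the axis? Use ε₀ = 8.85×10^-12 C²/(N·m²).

|E| ≈ 1.54e5 V/m

Coaxial Gaussian cylinder, radius r = 3.25 cm, length L (r < R).
λ_enc = ∫₀^r ρ(r')·2πr' dr' = (2πρ₀/R²)·r^4/4 = 2.784×10^-7 C/m.
Since E is radial and uniform over the curved surface, Φ = E·2πrL = Q_enc/ε₀ = λ_enc L/ε₀.
E = |λ_enc|/(2πε₀r) = (2.784×10^-7)/(2π·8.85×10^-12·0.0325) = 1.54e5 N/C.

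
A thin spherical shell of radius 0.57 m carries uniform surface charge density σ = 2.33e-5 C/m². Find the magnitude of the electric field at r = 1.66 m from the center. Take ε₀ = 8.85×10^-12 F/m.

|E| ≈ 3.10×10^5 V/m

Symmetry ⇒ E = E(r) r̂. Gaussian sphere of radius r = 1.66 m (r > 0.57 m).
The entire shell is enclosed: Q_enc = σ·4πR² = (2.33×10^-5)·4π·(0.57)² = 9.513×10^-5 C.
By Gauss's law, ∮E·dA = E·4πr² = Q_enc/ε₀.
E = |Q_enc|/(4πε₀r²) = (9.513e-5)/(4π·8.85×10^-12·(1.66)²) = 3.10×10^5 N/C.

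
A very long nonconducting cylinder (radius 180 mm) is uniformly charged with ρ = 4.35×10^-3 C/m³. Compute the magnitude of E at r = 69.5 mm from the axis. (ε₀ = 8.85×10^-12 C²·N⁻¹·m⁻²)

Coaxial Gaussian cylinder, radius r = 69.5 mm, length L (r < R).
Enclosed charge per unit length: λ_enc = ρ·πr² = (4.35e-3)π(0.0695)² = 6.601×10^-5 C/m.
Applying ∮E·dA = Q_enc/ε₀ with the end caps contributing no flux:
E = |λ_enc|/(2πε₀r) = (6.601e-5)/(2π·8.85×10^-12·0.0695) = 1.71×10^7 N/C.

1.71×10^7 V/m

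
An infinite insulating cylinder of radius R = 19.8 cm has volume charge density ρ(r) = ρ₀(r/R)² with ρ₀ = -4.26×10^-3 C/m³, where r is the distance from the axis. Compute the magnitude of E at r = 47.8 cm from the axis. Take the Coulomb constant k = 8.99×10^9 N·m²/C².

Coaxial Gaussian cylinder, radius r = 47.8 cm, length L (r > R, full charge per length enclosed).
λ_enc = 2π ∫₀^R ρ₀(r'/R)^2 r' dr' = 2πρ₀R²/4 = -2.623×10^-4 C/m.
Applying ∮E·dA = Q_enc/ε₀ with the end caps contributing no flux:
E = 2k|λ_enc|/r = 2(8.99×10^9)(2.623e-4)/(0.478) = 9.87×10^6 N/C.

E = 9.87×10^6 N/C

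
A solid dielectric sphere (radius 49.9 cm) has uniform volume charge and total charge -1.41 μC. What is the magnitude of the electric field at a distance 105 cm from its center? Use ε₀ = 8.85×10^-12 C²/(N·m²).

Symmetry ⇒ E = E(r) r̂. Gaussian sphere of radius r = 105 cm (r > R, so the entire charge is enclosed).
Q_enc = -1.41 μC = -1.41×10^-6 C.
Gauss's law: E·4πr² = Q_enc/ε₀.
E = |Q_enc|/(4πε₀r²) = (1.41e-6)/(4π·8.85×10^-12·(1.05)²) = 1.15×10^4 N/C.

|E| ≈ 1.15×10^4 V/m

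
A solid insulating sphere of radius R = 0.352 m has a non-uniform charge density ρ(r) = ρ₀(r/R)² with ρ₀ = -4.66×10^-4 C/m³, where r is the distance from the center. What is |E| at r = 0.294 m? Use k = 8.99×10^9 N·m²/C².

2.16e6 N/C

Take a concentric spherical Gaussian surface of radius r = 0.294 m (r < R).
Integrate the density: Q_enc = 4π ∫₀^r ρ₀(r'/R)^2 r'² dr' = 4πρ₀ r^5/(5·R²) = -2.076e-5 C.
By Gauss's law, ∮E·dA = E·4πr² = Q_enc/ε₀.
E = k|Q_enc|/r² = (8.99×10^9)(2.076×10^-5)/(0.294)² = 2.16e6 N/C.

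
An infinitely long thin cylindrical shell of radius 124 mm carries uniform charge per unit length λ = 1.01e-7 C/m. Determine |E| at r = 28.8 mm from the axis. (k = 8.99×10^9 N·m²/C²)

By cylindrical symmetry E is radial; use a coaxial Gaussian cylinder of radius 28.8 mm and length L (r < 124 mm, inside the shell).
No charge is enclosed, so Gauss's law gives E·2πrL = 0 ⇒ E = 0.

E = 0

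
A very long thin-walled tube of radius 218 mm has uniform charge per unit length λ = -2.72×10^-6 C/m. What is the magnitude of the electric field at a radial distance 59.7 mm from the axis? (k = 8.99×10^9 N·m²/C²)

By cylindrical symmetry E is radial; use a coaxial Gaussian cylinder of radius 59.7 mm and length L (r < 218 mm, inside the shell).
No charge is enclosed, so Gauss's law gives E·2πrL = 0 ⇒ E = 0.

|E| = 0 N/C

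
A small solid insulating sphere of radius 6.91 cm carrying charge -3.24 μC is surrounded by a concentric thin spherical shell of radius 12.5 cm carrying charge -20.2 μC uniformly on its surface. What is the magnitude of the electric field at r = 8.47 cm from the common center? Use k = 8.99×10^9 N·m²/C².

|E| = 4.06×10^6 N/C

Use a concentric Gaussian sphere at r = 8.47 cm (between the bodies, 6.91 cm < r < 12.5 cm).
Only the inner charge is enclosed; the outer shell contributes nothing inside itself. Q_enc = -3.24 μC = -3.24e-6 C.
Since E is radial and uniform over the Gaussian sphere, Φ = E·4πr² = Q_enc/ε₀.
E = k|Q_enc|/r² = (8.99×10^9)(3.24×10^-6)/(0.0847)² = 4.06e6 N/C.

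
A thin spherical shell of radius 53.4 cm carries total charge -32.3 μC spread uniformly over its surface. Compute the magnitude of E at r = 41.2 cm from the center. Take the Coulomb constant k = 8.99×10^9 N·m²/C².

Take a concentric spherical Gaussian surface of radius r = 41.2 cm (inside the shell, r < 53.4 cm).
All the charge is outside the Gaussian surface: Q_enc = 0, hence E = 0 everywhere inside the shell.

|E| = 0 V/m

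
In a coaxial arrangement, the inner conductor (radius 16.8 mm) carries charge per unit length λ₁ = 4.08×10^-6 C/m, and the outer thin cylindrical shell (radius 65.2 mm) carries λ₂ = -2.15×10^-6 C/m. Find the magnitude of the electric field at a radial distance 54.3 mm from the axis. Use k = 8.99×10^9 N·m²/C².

Take a coaxial cylindrical Gaussian surface of radius r = 54.3 mm and length L (between the conductors, 16.8 mm < r < 65.2 mm).
Only the inner wire is enclosed; the outer shell contributes nothing inside itself. λ_enc = λ₁ = 4.08×10^-6 C/m.
By Gauss's law (flux through the curved wall only), E·2πrL = λ_enc L/ε₀.
E = 2k|λ_enc|/r = 2(8.99×10^9)(4.08×10^-6)/(0.0543) = 1.35×10^6 N/C.

1.35×10^6 N/C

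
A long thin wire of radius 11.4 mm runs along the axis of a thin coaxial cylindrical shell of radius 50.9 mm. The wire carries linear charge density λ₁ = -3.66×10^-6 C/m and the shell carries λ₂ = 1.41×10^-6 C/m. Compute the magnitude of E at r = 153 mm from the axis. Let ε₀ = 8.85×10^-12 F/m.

2.64×10^5 N/C

By cylindrical symmetry E is radial; use a coaxial Gaussian cylinder of radius 153 mm and length L (r > 50.9 mm, enclosing both).
λ_enc = λ₁ + λ₂ = (-3.66×10^-6) + (1.41×10^-6) = -2.25e-6 C/m.
By Gauss's law (flux through the curved wall only), E·2πrL = λ_enc L/ε₀.
E = |λ_enc|/(2πε₀r) = (2.25e-6)/(2π·8.85×10^-12·0.153) = 2.64×10^5 N/C.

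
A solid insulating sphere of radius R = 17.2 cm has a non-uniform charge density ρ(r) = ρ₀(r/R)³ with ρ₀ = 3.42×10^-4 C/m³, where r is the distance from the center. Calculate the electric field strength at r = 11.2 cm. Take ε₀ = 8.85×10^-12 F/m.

Symmetry ⇒ E = E(r) r̂. Gaussian sphere of radius r = 11.2 cm (r < R).
Q_enc = ∫₀^r ρ(r')·4πr'² dr' = (4πρ₀/R³) ∫₀^r r'^5 dr' = 4πρ₀ r^6/(6·R³) = 2.778e-7 C.
Applying ∮E·dA = Q_enc/ε₀ with Φ = E(4πr²):
E = |Q_enc|/(4πε₀r²) = (2.778×10^-7)/(4π·8.85×10^-12·(0.112)²) = 1.99×10^5 N/C.

|E| = 1.99×10^5 N/C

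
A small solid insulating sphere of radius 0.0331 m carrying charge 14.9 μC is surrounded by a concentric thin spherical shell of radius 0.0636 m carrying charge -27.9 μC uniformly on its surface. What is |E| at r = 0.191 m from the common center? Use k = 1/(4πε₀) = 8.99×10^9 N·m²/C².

|E| = 3.20×10^6 N/C

Symmetry ⇒ E = E(r) r̂. Gaussian sphere of radius r = 0.191 m (r > 0.0636 m, enclosing both).
Q_enc = (14.9 μC) + (-27.9 μC) = -1.30×10^-5 C.
Applying ∮E·dA = Q_enc/ε₀ with Φ = E(4πr²):
E = k|Q_enc|/r² = (8.99×10^9)(1.30×10^-5)/(0.191)² = 3.20e6 N/C.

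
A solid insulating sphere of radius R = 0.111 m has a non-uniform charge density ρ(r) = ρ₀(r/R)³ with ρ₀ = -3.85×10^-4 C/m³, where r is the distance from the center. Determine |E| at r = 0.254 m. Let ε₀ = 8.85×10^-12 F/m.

|E| = 1.54e5 V/m

Use a concentric Gaussian sphere at r = 0.254 m (r > R, all charge enclosed).
Q_enc = 4π ∫₀^R ρ₀(r'/R)^3 r'² dr' = 4πρ₀R³/6 = -1.103e-6 C.
Since E is radial and uniform over the Gaussian sphere, Φ = E·4πr² = Q_enc/ε₀.
E = |Q_enc|/(4πε₀r²) = (1.103×10^-6)/(4π·8.85×10^-12·(0.254)²) = 1.54×10^5 N/C.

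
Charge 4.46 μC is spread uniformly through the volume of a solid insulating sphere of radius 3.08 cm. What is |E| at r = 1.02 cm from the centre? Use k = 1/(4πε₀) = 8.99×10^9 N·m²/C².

|E| ≈ 1.40×10^7 N/C

Symmetry ⇒ E = E(r) r̂. Gaussian sphere of radius r = 1.02 cm (r < R).
Only the charge within r is enclosed: Q_enc = Q·(r/R)³ = (4.46 μC)·(1.02 cm/3.08 cm)³ = 1.62×10^-7 C.
Applying ∮E·dA = Q_enc/ε₀ with Φ = E(4πr²):
E = k|Q_enc|/r² = (8.99×10^9)(1.62×10^-7)/(0.0102)² = 1.40×10^7 N/C.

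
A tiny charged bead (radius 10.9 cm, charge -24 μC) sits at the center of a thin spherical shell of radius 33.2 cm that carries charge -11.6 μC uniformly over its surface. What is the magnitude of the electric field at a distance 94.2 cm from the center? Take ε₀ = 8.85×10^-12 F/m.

By spherical symmetry E is radial; choose a Gaussian sphere of radius r = 94.2 cm (r > 33.2 cm, enclosing both).
Q_enc = (-24 μC) + (-11.6 μC) = -3.56×10^-5 C.
By Gauss's law, ∮E·dA = E·4πr² = Q_enc/ε₀.
E = |Q_enc|/(4πε₀r²) = (3.56e-5)/(4π·8.85×10^-12·(0.942)²) = 3.61e5 N/C.

E = 3.61×10^5 N/C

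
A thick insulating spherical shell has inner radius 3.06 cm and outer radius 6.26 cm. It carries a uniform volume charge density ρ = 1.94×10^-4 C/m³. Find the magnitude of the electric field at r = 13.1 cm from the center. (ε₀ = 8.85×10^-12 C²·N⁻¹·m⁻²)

|E| ≈ 9.23×10^4 N/C

By spherical symmetry E is radial; choose a Gaussian sphere of radius r = 13.1 cm (r > 6.26 cm, enclosing the whole shell).
Q_enc = ρ·(4π/3)(b³ − a³) = (1.94×10^-4)·(4π/3)·((0.0626)³ − (0.0306)³) = 1.761×10^-7 C.
Applying ∮E·dA = Q_enc/ε₀ with Φ = E(4πr²):
E = |Q_enc|/(4πε₀r²) = (1.761×10^-7)/(4π·8.85×10^-12·(0.131)²) = 9.23×10^4 N/C.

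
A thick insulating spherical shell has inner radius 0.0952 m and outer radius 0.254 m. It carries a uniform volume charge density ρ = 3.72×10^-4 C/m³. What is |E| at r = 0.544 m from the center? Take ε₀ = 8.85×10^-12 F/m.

|E| ≈ 7.35e5 V/m

Symmetry ⇒ E = E(r) r̂. Gaussian sphere of radius r = 0.544 m (r > 0.254 m, enclosing the whole shell).
Q_enc = ρ·(4π/3)(b³ − a³) = (3.72×10^-4)·(4π/3)·((0.254)³ − (0.0952)³) = 2.419e-5 C.
Gauss's law: E·4πr² = Q_enc/ε₀.
E = |Q_enc|/(4πε₀r²) = (2.419×10^-5)/(4π·8.85×10^-12·(0.544)²) = 7.35×10^5 N/C.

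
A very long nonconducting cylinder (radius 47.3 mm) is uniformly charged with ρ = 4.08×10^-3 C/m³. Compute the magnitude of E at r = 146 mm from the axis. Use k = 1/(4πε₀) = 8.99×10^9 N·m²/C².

E = 3.53×10^6 N/C

Coaxial Gaussian cylinder, radius r = 146 mm, length L (r > 47.3 mm, full cross-section enclosed).
λ_enc = ρ·πR² = (4.08e-3)π(0.0473)² = 2.868×10^-5 C/m.
Since E is radial and uniform over the curved surface, Φ = E·2πrL = Q_enc/ε₀ = λ_enc L/ε₀.
E = 2k|λ_enc|/r = 2(8.99×10^9)(2.868×10^-5)/(0.146) = 3.53×10^6 N/C.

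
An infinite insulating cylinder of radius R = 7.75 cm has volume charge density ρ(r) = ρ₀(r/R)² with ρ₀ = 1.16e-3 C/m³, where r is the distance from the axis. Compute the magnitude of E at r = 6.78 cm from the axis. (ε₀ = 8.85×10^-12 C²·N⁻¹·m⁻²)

|E| ≈ 1.70×10^6 N/C

By cylindrical symmetry E is radial; use a coaxial Gaussian cylinder of radius 6.78 cm and length L (r < R).
Integrating ρ over the cross-section to radius r: λ_enc = (2πρ₀/R²) ∫₀^r r'^3 dr' = 2πρ₀ r^4/(4·R²) = 6.411×10^-6 C/m.
By Gauss's law (flux through the curved wall only), E·2πrL = λ_enc L/ε₀.
E = |λ_enc|/(2πε₀r) = (6.411e-6)/(2π·8.85×10^-12·0.0678) = 1.70×10^6 N/C.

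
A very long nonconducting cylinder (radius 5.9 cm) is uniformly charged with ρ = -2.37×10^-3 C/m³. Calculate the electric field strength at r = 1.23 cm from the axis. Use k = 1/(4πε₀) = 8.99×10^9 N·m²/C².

|E| ≈ 1.65×10^6 V/m

Choose a coaxial cylinder of radius r = 1.23 cm (arbitrary length L) as the Gaussian surface (r < R).
Charge inside radius r per length L is ρ·πr²·L, so λ_enc = ρπr² = -1.126×10^-6 C/m.
By Gauss's law (flux through the curved wall only), E·2πrL = λ_enc L/ε₀.
E = 2k|λ_enc|/r = 2(8.99×10^9)(1.126e-6)/(0.0123) = 1.65×10^6 N/C.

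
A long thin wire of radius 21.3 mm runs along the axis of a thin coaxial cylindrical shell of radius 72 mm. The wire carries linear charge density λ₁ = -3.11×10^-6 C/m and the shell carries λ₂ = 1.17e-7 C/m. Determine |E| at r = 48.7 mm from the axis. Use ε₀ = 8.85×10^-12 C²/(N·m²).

By cylindrical symmetry E is radial; use a coaxial Gaussian cylinder of radius 48.7 mm and length L (between the conductors, 21.3 mm < r < 72 mm).
Only the inner wire is enclosed; the outer shell contributes nothing inside itself. λ_enc = λ₁ = -3.11e-6 C/m.
Applying ∮E·dA = Q_enc/ε₀ with the end caps contributing no flux:
E = |λ_enc|/(2πε₀r) = (3.11e-6)/(2π·8.85×10^-12·0.0487) = 1.15×10^6 N/C.

1.15×10^6 N/C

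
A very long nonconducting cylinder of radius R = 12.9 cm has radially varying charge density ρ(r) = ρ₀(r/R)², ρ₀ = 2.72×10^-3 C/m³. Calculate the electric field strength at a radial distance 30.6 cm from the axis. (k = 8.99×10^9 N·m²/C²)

Coaxial Gaussian cylinder, radius r = 30.6 cm, length L (r > R, full charge per length enclosed).
λ_enc = 2π ∫₀^R ρ₀(r'/R)^2 r' dr' = 2πρ₀R²/4 = 7.11×10^-5 C/m.
By Gauss's law (flux through the curved wall only), E·2πrL = λ_enc L/ε₀.
E = 2k|λ_enc|/r = 2(8.99×10^9)(7.11e-5)/(0.306) = 4.18e6 N/C.

E ≈ 4.18e6 V/m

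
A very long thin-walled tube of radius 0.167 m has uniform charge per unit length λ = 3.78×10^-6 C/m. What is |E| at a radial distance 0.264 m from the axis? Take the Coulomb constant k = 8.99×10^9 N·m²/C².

|E| ≈ 2.57×10^5 N/C

Take a coaxial cylindrical Gaussian surface of radius r = 0.264 m and length L (r > 0.167 m).
The full line charge is enclosed: λ_enc = 3.78×10^-6 C/m.
Applying ∮E·dA = Q_enc/ε₀ with the end caps contributing no flux:
E = 2k|λ_enc|/r = 2(8.99×10^9)(3.78×10^-6)/(0.264) = 2.57×10^5 N/C.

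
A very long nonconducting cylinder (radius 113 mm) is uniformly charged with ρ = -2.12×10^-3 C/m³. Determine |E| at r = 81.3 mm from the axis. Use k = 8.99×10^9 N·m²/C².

Coaxial Gaussian cylinder, radius r = 81.3 mm, length L (r < R).
Enclosed charge per unit length: λ_enc = ρ·πr² = (-2.12×10^-3)π(0.0813)² = -4.402×10^-5 C/m.
Gauss's law: E·2πrL = λ_enc L/ε₀.
E = 2k|λ_enc|/r = 2(8.99×10^9)(4.402×10^-5)/(0.0813) = 9.74×10^6 N/C.

|E| = 9.74×10^6 V/m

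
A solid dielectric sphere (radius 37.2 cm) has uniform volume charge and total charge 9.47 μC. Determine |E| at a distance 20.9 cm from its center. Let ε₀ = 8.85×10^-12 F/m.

Use a concentric Gaussian sphere at r = 20.9 cm (r < R).
Only the charge within r is enclosed: Q_enc = Q·(r/R)³ = (9.47 μC)·(20.9 cm/37.2 cm)³ = 1.679×10^-6 C.
Gauss's law: E·4πr² = Q_enc/ε₀.
E = |Q_enc|/(4πε₀r²) = (1.679×10^-6)/(4π·8.85×10^-12·(0.209)²) = 3.46e5 N/C.

3.46×10^5 V/m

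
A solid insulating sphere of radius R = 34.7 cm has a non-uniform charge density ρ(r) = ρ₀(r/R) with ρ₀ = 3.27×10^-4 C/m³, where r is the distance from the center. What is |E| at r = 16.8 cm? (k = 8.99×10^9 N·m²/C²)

7.51e5 N/C

Take a concentric spherical Gaussian surface of radius r = 16.8 cm (r < R).
Q_enc = ∫₀^r ρ(r')·4πr'² dr' = (4πρ₀/R) ∫₀^r r'^3 dr' = 4πρ₀ r^4/(4·R) = 2.358e-6 C.
Since E is radial and uniform over the Gaussian sphere, Φ = E·4πr² = Q_enc/ε₀.
E = k|Q_enc|/r² = (8.99×10^9)(2.358×10^-6)/(0.168)² = 7.51×10^5 N/C.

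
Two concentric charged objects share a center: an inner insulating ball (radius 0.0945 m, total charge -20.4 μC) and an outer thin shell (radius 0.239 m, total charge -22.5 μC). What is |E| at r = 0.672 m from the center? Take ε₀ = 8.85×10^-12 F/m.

E = 8.54e5 V/m

Symmetry ⇒ E = E(r) r̂. Gaussian sphere of radius r = 0.672 m (r > 0.239 m, enclosing both).
Q_enc = (-20.4 μC) + (-22.5 μC) = -4.29e-5 C.
Applying ∮E·dA = Q_enc/ε₀ with Φ = E(4πr²):
E = |Q_enc|/(4πε₀r²) = (4.29×10^-5)/(4π·8.85×10^-12·(0.672)²) = 8.54×10^5 N/C.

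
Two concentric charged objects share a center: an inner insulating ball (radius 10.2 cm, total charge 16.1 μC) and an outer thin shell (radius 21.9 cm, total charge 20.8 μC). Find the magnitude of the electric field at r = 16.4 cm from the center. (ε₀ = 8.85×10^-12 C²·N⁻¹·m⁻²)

E ≈ 5.38×10^6 N/C

Take a concentric spherical Gaussian surface of radius r = 16.4 cm (between the bodies, 10.2 cm < r < 21.9 cm).
Only the inner charge is enclosed; the outer shell contributes nothing inside itself. Q_enc = 16.1 μC = 1.61×10^-5 C.
By Gauss's law, ∮E·dA = E·4πr² = Q_enc/ε₀.
E = |Q_enc|/(4πε₀r²) = (1.61×10^-5)/(4π·8.85×10^-12·(0.164)²) = 5.38e6 N/C.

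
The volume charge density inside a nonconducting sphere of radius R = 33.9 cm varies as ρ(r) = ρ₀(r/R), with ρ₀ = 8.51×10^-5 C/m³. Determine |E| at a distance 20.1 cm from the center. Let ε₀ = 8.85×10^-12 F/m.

E = 2.86×10^5 N/C

By spherical symmetry E is radial; choose a Gaussian sphere of radius r = 20.1 cm (r < R).
Integrate the density: Q_enc = 4π ∫₀^r ρ₀(r'/R)^1 r'² dr' = 4πρ₀ r^4/(4·R) = 1.287×10^-6 C.
By Gauss's law, ∮E·dA = E·4πr² = Q_enc/ε₀.
E = |Q_enc|/(4πε₀r²) = (1.287×10^-6)/(4π·8.85×10^-12·(0.201)²) = 2.86×10^5 N/C.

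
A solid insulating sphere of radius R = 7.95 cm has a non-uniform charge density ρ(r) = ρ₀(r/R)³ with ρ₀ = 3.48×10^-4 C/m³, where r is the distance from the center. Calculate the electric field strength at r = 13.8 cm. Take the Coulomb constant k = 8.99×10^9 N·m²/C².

|E| = 1.73e5 N/C

By spherical symmetry E is radial; choose a Gaussian sphere of radius r = 13.8 cm (r > R, all charge enclosed).
Q_enc = 4π ∫₀^R ρ₀(r'/R)^3 r'² dr' = 4πρ₀R³/6 = 3.662×10^-7 C.
Gauss's law: E·4πr² = Q_enc/ε₀.
E = k|Q_enc|/r² = (8.99×10^9)(3.662×10^-7)/(0.138)² = 1.73×10^5 N/C.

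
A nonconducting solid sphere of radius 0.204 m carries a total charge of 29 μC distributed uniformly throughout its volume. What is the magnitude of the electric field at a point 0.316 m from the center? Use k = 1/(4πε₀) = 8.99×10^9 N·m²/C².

Symmetry ⇒ E = E(r) r̂. Gaussian sphere of radius r = 0.316 m (r > R, so the entire charge is enclosed).
Q_enc = 29 μC = 2.90×10^-5 C.
By Gauss's law, ∮E·dA = E·4πr² = Q_enc/ε₀.
E = k|Q_enc|/r² = (8.99×10^9)(2.90e-5)/(0.316)² = 2.61e6 N/C.

E ≈ 2.61×10^6 N/C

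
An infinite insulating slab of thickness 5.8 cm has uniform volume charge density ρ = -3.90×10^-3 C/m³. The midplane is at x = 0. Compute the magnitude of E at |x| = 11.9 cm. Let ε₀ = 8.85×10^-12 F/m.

|E| ≈ 1.28×10^7 N/C

The point |x| = 11.9 cm lies outside the slab (half-thickness 0.029 m). A symmetric pillbox spanning the full slab encloses Q_enc = ρ·d·A.
Flux = 2EA ⇒ E = |ρ|d/(2ε₀), independent of distance outside.
E = (3.90×10^-3)(0.058)/(2·8.85×10^-12) = 1.28×10^7 N/C.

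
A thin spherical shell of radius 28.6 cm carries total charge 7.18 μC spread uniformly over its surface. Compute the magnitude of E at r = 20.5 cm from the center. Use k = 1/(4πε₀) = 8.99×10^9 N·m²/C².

E = 0 (no enclosed charge)

Take a concentric spherical Gaussian surface of radius r = 20.5 cm (inside the shell, r < 28.6 cm).
No charge lies within this surface, so Q_enc = 0 and Gauss's law gives E·4πr² = 0 ⇒ E = 0.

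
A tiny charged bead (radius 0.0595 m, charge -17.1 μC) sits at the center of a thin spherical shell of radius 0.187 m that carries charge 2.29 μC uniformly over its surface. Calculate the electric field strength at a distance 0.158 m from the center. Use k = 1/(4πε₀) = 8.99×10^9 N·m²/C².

Take a concentric spherical Gaussian surface of radius r = 0.158 m (between the bodies, 0.0595 m < r < 0.187 m).
The shell at 0.187 m lies outside the Gaussian surface, so Q_enc = -17.1 μC = -1.71×10^-5 C.
Since E is radial and uniform over the Gaussian sphere, Φ = E·4πr² = Q_enc/ε₀.
E = k|Q_enc|/r² = (8.99×10^9)(1.71×10^-5)/(0.158)² = 6.16×10^6 N/C.

E = 6.16e6 V/m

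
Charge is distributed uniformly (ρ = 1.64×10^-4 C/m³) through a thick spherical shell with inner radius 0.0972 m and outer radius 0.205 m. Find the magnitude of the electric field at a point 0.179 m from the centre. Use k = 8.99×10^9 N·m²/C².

By spherical symmetry E is radial; choose a Gaussian sphere of radius r = 0.179 m (within the shell material, 0.0972 m < r < 0.205 m).
Enclosed charge is the volume from a to r: Q_enc = (4π/3)ρ(r³ − a³) = 3.309×10^-6 C.
By Gauss's law, ∮E·dA = E·4πr² = Q_enc/ε₀.
E = k|Q_enc|/r² = (8.99×10^9)(3.309×10^-6)/(0.179)² = 9.28e5 N/C.

9.28×10^5 N/C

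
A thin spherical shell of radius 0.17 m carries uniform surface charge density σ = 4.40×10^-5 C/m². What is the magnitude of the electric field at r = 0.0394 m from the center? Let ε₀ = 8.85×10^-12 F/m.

|E| = 0 V/m

Use a concentric Gaussian sphere at r = 0.0394 m (inside the shell, r < 0.17 m).
No charge lies within this surface, so Q_enc = 0 and Gauss's law gives E·4πr² = 0 ⇒ E = 0.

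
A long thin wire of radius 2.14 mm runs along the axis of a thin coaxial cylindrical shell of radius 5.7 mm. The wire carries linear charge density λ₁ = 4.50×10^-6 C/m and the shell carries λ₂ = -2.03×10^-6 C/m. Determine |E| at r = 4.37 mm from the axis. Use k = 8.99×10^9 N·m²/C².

|E| = 1.85×10^7 N/C

Take a coaxial cylindrical Gaussian surface of radius r = 4.37 mm and length L (between the conductors, 2.14 mm < r < 5.7 mm).
The shell at 5.7 mm lies outside the Gaussian surface, so λ_enc = λ₁ = 4.50e-6 C/m.
Gauss's law: E·2πrL = λ_enc L/ε₀.
E = 2k|λ_enc|/r = 2(8.99×10^9)(4.50×10^-6)/(0.00437) = 1.85×10^7 N/C.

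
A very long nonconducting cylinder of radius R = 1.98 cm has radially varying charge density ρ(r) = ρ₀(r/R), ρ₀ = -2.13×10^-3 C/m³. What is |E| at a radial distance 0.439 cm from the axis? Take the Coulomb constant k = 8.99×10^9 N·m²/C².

E = 7.81e4 N/C

Choose a coaxial cylinder of radius r = 0.439 cm (arbitrary length L) as the Gaussian surface (r < R).
λ_enc = ∫₀^r ρ(r')·2πr' dr' = (2πρ₀/R)·r^3/3 = -1.906×10^-8 C/m.
By Gauss's law (flux through the curved wall only), E·2πrL = λ_enc L/ε₀.
E = 2k|λ_enc|/r = 2(8.99×10^9)(1.906e-8)/(0.00439) = 7.81×10^4 N/C.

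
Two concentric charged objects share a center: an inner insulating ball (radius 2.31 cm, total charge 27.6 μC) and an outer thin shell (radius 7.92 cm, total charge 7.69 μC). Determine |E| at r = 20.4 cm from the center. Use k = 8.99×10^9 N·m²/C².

By spherical symmetry E is radial; choose a Gaussian sphere of radius r = 20.4 cm (r > 7.92 cm, enclosing both).
Q_enc = (27.6 μC) + (7.69 μC) = 3.529e-5 C.
Applying ∮E·dA = Q_enc/ε₀ with Φ = E(4πr²):
E = k|Q_enc|/r² = (8.99×10^9)(3.529e-5)/(0.204)² = 7.62×10^6 N/C.

E ≈ 7.62×10^6 N/C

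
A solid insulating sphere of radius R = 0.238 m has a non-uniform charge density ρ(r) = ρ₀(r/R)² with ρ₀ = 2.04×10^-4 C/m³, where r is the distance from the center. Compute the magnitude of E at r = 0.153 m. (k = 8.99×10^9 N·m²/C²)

Use a concentric Gaussian sphere at r = 0.153 m (r < R).
Integrate the density: Q_enc = 4π ∫₀^r ρ₀(r'/R)^2 r'² dr' = 4πρ₀ r^5/(5·R²) = 7.589×10^-7 C.
Applying ∮E·dA = Q_enc/ε₀ with Φ = E(4πr²):
E = k|Q_enc|/r² = (8.99×10^9)(7.589×10^-7)/(0.153)² = 2.91×10^5 N/C.

2.91×10^5 V/m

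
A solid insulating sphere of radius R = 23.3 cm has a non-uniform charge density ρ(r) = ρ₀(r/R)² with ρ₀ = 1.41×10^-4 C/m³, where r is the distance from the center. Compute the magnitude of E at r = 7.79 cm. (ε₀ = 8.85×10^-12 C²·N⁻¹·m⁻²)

E = 2.77×10^4 N/C

Take a concentric spherical Gaussian surface of radius r = 7.79 cm (r < R).
Integrate the density: Q_enc = 4π ∫₀^r ρ₀(r'/R)^2 r'² dr' = 4πρ₀ r^5/(5·R²) = 1.873×10^-8 C.
Gauss's law: E·4πr² = Q_enc/ε₀.
E = |Q_enc|/(4πε₀r²) = (1.873e-8)/(4π·8.85×10^-12·(0.0779)²) = 2.77×10^4 N/C.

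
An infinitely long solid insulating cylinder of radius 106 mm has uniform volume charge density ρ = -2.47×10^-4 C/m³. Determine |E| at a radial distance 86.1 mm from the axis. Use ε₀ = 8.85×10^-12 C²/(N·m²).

E ≈ 1.20×10^6 N/C

Coaxial Gaussian cylinder, radius r = 86.1 mm, length L (r < R).
Enclosed charge per unit length: λ_enc = ρ·πr² = (-2.47e-4)π(0.0861)² = -5.752×10^-6 C/m.
Gauss's law: E·2πrL = λ_enc L/ε₀.
E = |λ_enc|/(2πε₀r) = (5.752×10^-6)/(2π·8.85×10^-12·0.0861) = 1.20×10^6 N/C.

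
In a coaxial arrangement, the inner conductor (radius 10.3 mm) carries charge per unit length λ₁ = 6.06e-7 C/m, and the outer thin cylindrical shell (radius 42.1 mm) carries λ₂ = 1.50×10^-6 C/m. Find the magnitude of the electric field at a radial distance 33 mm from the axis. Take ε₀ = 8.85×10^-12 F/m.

By cylindrical symmetry E is radial; use a coaxial Gaussian cylinder of radius 33 mm and length L (between the conductors, 10.3 mm < r < 42.1 mm).
The shell at 42.1 mm lies outside the Gaussian surface, so λ_enc = λ₁ = 6.06×10^-7 C/m.
Gauss's law: E·2πrL = λ_enc L/ε₀.
E = |λ_enc|/(2πε₀r) = (6.06×10^-7)/(2π·8.85×10^-12·0.033) = 3.30e5 N/C.

E ≈ 3.30×10^5 N/C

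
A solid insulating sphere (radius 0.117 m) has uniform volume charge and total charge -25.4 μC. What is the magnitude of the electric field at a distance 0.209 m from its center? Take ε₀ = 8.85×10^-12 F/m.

Symmetry ⇒ E = E(r) r̂. Gaussian sphere of radius r = 0.209 m (r > R, so the entire charge is enclosed).
Q_enc = -25.4 μC = -2.54e-5 C.
By Gauss's law, ∮E·dA = E·4πr² = Q_enc/ε₀.
E = |Q_enc|/(4πε₀r²) = (2.54e-5)/(4π·8.85×10^-12·(0.209)²) = 5.23×10^6 N/C.

E = 5.23×10^6 N/C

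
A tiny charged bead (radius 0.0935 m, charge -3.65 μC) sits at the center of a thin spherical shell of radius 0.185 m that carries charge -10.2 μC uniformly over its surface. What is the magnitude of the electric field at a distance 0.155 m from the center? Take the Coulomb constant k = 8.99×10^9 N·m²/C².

E ≈ 1.37×10^6 N/C

By spherical symmetry E is radial; choose a Gaussian sphere of radius r = 0.155 m (between the bodies, 0.0935 m < r < 0.185 m).
Only the inner charge is enclosed; the outer shell contributes nothing inside itself. Q_enc = -3.65 μC = -3.65×10^-6 C.
By Gauss's law, ∮E·dA = E·4πr² = Q_enc/ε₀.
E = k|Q_enc|/r² = (8.99×10^9)(3.65e-6)/(0.155)² = 1.37×10^6 N/C.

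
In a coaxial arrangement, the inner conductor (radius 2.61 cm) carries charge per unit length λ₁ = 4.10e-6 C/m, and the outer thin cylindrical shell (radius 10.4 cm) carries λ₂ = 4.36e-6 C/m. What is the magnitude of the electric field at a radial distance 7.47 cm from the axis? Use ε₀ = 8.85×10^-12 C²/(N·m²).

9.87×10^5 N/C

By cylindrical symmetry E is radial; use a coaxial Gaussian cylinder of radius 7.47 cm and length L (between the conductors, 2.61 cm < r < 10.4 cm).
The shell at 10.4 cm lies outside the Gaussian surface, so λ_enc = λ₁ = 4.10×10^-6 C/m.
Applying ∮E·dA = Q_enc/ε₀ with the end caps contributing no flux:
E = |λ_enc|/(2πε₀r) = (4.10e-6)/(2π·8.85×10^-12·0.0747) = 9.87×10^5 N/C.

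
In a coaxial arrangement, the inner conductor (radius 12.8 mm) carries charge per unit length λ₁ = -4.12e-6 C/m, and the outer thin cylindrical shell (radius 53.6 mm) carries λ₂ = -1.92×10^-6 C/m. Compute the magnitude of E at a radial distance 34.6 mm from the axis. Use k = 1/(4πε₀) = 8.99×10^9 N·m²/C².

E = 2.14e6 N/C

Coaxial Gaussian cylinder, radius r = 34.6 mm, length L (between the conductors, 12.8 mm < r < 53.6 mm).
Only the inner wire is enclosed; the outer shell contributes nothing inside itself. λ_enc = λ₁ = -4.12e-6 C/m.
Gauss's law: E·2πrL = λ_enc L/ε₀.
E = 2k|λ_enc|/r = 2(8.99×10^9)(4.12×10^-6)/(0.0346) = 2.14×10^6 N/C.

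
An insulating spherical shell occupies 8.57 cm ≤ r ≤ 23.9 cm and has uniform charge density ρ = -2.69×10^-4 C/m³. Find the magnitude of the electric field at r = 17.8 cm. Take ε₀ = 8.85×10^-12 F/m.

E = 1.60×10^6 N/C

Symmetry ⇒ E = E(r) r̂. Gaussian sphere of radius r = 17.8 cm (within the shell material, 8.57 cm < r < 23.9 cm).
Enclosed charge is the volume from a to r: Q_enc = (4π/3)ρ(r³ − a³) = -5.646×10^-6 C.
Applying ∮E·dA = Q_enc/ε₀ with Φ = E(4πr²):
E = |Q_enc|/(4πε₀r²) = (5.646e-6)/(4π·8.85×10^-12·(0.178)²) = 1.60×10^6 N/C.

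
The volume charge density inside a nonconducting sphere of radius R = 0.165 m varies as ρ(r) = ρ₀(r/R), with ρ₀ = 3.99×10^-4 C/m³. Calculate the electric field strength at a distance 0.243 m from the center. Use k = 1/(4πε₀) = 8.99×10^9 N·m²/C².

Use a concentric Gaussian sphere at r = 0.243 m (r > R, all charge enclosed).
Q_enc = 4π ∫₀^R ρ₀(r'/R)^1 r'² dr' = 4πρ₀R³/4 = 5.631e-6 C.
By Gauss's law, ∮E·dA = E·4πr² = Q_enc/ε₀.
E = k|Q_enc|/r² = (8.99×10^9)(5.631e-6)/(0.243)² = 8.57×10^5 N/C.

|E| ≈ 8.57×10^5 V/m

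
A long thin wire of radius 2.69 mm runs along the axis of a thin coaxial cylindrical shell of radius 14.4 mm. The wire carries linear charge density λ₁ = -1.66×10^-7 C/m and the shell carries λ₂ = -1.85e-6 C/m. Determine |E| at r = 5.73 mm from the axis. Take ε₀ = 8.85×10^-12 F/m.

By cylindrical symmetry E is radial; use a coaxial Gaussian cylinder of radius 5.73 mm and length L (between the conductors, 2.69 mm < r < 14.4 mm).
The shell at 14.4 mm lies outside the Gaussian surface, so λ_enc = λ₁ = -1.66×10^-7 C/m.
By Gauss's law (flux through the curved wall only), E·2πrL = λ_enc L/ε₀.
E = |λ_enc|/(2πε₀r) = (1.66×10^-7)/(2π·8.85×10^-12·0.00573) = 5.21×10^5 N/C.

|E| ≈ 5.21e5 N/C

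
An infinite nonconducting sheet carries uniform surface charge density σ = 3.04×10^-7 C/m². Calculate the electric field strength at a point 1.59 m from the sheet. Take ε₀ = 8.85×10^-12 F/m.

By planar symmetry E is perpendicular to the sheet and uniform; use a Gaussian pillbox with flat faces of area A on each side of the sheet.
Flux Φ = 2EA and Q_enc = σA, so 2EA = σA/ε₀ ⇒ E = |σ|/(2ε₀), independent of distance.
E = |σ|/(2ε₀) = (3.04×10^-7)/(2·8.85×10^-12) = 1.72e4 N/C.

E ≈ 1.72e4 V/m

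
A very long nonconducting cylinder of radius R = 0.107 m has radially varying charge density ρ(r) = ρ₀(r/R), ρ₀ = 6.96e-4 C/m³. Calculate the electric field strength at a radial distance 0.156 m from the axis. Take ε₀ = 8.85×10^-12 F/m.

Coaxial Gaussian cylinder, radius r = 0.156 m, length L (r > R, full charge per length enclosed).
λ_enc = 2π ∫₀^R ρ₀(r'/R)^1 r' dr' = 2πρ₀R²/3 = 1.669×10^-5 C/m.
Applying ∮E·dA = Q_enc/ε₀ with the end caps contributing no flux:
E = |λ_enc|/(2πε₀r) = (1.669×10^-5)/(2π·8.85×10^-12·0.156) = 1.92×10^6 N/C.

E ≈ 1.92×10^6 N/C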